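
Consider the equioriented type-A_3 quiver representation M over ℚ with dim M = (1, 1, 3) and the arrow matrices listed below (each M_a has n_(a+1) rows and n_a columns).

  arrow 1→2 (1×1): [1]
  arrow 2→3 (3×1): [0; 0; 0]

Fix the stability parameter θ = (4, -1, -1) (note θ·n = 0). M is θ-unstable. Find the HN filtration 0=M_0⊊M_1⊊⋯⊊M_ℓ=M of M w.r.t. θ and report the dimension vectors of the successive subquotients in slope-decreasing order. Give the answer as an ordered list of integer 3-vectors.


Interval decomposition of M: I[1,2], I[3,3]^3.
HN type (ℓ=2): μ^(1)=3/2; μ^(2)=-1

((1, 1, 0); (0, 0, 3))


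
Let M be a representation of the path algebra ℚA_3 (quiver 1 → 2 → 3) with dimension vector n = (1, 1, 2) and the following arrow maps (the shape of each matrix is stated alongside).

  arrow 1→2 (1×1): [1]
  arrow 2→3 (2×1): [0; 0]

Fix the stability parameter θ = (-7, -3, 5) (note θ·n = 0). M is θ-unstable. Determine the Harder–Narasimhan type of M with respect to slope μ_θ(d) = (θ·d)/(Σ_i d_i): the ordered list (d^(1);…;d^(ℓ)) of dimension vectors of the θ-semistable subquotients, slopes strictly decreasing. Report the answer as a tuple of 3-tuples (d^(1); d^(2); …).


Barcode: M ≅ I[1,2], I[3,3]^2. HN layers by μ_θ (3 steps, strictly decreasing):
  μ^(1)=5; μ^(2)=-3; μ^(3)=-7

((0, 0, 2); (0, 1, 0); (1, 0, 0))


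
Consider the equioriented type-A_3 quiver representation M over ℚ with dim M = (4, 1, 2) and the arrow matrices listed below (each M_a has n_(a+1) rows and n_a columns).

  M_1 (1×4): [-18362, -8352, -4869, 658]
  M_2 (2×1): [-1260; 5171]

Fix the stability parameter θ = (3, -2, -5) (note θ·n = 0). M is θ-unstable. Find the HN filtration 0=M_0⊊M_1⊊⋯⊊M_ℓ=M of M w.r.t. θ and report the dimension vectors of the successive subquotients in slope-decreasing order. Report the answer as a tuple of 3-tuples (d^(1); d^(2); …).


Via rank(M_{q-1}∘⋯∘M_p): M ≅ I[1,1]^3, I[1,3], I[3,3].
μ_θ-semistable layers: μ^(1)=3; μ^(2)=-4/3; μ^(3)=-5

((3, 0, 0); (1, 1, 1); (0, 0, 1))


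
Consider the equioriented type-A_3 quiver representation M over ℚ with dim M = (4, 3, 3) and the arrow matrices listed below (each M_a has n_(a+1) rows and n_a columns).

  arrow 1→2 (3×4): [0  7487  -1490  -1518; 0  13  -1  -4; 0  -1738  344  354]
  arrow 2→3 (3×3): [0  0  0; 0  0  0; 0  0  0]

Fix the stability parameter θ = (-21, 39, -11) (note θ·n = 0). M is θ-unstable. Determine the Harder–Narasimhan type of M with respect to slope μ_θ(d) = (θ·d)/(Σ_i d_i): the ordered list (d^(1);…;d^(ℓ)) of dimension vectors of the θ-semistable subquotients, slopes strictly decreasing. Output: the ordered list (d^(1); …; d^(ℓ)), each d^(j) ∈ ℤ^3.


Interval decomposition of M: I[1,1], I[1,2]^3, I[3,3]^3.
HN type (ℓ=3): μ^(1)=39; μ^(2)=-11; μ^(3)=-21

((0, 3, 0); (0, 0, 3); (4, 0, 0))


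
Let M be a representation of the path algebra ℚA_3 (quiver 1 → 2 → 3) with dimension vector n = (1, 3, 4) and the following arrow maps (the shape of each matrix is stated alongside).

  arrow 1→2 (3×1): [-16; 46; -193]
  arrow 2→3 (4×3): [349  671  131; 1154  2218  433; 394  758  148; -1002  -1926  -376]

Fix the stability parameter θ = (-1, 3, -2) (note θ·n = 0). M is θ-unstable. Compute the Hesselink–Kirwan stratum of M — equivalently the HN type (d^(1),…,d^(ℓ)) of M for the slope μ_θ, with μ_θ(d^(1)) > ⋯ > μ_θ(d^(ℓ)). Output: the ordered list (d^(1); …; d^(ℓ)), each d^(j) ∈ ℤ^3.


Interval decomposition of M: I[1,3], I[2,2], I[2,3], I[3,3]^2.
HN type (ℓ=4): μ^(1)=3; μ^(2)=1/2; μ^(3)=-1; μ^(4)=-2

((0, 1, 0); (0, 2, 2); (1, 0, 0); (0, 0, 2))


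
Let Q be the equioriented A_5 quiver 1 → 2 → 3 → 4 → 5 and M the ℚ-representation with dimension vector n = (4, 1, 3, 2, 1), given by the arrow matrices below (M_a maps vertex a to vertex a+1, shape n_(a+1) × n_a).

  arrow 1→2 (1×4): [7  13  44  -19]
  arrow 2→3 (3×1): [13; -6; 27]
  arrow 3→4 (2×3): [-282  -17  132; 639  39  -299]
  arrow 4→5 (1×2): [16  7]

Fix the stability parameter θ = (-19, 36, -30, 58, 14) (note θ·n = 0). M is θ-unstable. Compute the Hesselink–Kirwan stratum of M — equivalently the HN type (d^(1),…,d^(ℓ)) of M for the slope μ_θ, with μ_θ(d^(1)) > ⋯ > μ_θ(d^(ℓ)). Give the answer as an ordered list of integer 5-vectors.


Via rank(M_{q-1}∘⋯∘M_p): M ≅ I[1,1]^3, I[1,3], I[3,4], I[3,5].
μ_θ-semistable layers: μ^(1)=58; μ^(2)=36; μ^(3)=3; μ^(4)=-19; μ^(5)=-30

((0, 0, 0, 1, 0); (0, 0, 0, 1, 1); (0, 1, 1, 0, 0); (4, 0, 0, 0, 0); (0, 0, 2, 0, 0))


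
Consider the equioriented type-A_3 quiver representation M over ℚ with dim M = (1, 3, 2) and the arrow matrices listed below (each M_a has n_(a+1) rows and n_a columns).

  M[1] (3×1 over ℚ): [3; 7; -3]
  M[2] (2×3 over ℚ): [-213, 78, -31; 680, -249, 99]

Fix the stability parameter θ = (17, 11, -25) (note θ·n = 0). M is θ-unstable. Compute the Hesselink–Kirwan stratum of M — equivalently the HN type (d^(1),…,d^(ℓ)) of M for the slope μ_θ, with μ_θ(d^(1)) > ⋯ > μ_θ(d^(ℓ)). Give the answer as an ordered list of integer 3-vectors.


Barcode: M ≅ I[1,2], I[2,3]^2. HN layers by μ_θ (2 steps, strictly decreasing):
  μ^(1)=14; μ^(2)=-7

((1, 1, 0); (0, 2, 2))


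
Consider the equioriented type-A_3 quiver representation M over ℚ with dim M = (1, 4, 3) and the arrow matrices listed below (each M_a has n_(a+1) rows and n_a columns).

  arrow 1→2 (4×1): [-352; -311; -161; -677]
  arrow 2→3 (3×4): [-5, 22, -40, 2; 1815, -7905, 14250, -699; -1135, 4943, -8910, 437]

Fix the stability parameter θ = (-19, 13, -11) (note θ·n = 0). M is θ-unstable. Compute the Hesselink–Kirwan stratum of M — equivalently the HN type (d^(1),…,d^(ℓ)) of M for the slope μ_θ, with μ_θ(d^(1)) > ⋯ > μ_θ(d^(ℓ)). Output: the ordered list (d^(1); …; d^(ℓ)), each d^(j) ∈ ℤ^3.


Via rank(M_{q-1}∘⋯∘M_p): M ≅ I[1,3], I[2,2]^2, I[2,3], I[3,3].
μ_θ-semistable layers: μ^(1)=13; μ^(2)=1; μ^(3)=-11; μ^(4)=-19

((0, 2, 0); (0, 2, 2); (0, 0, 1); (1, 0, 0))


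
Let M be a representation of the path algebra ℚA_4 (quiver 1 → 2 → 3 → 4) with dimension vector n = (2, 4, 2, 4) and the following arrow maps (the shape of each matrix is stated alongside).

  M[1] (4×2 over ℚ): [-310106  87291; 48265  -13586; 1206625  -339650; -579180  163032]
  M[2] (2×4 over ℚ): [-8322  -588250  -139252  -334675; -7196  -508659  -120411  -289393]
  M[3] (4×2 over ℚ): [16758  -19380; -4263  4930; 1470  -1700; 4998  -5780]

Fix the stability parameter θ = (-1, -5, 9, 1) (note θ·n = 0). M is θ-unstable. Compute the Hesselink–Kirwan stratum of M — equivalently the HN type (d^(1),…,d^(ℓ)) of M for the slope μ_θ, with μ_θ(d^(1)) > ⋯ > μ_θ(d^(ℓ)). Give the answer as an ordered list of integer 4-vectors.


Interval decomposition of M: I[1,3], I[1,4], I[2,2]^2, I[4,4]^3.
HN type (ℓ=5): μ^(1)=9; μ^(2)=5; μ^(3)=1; μ^(4)=-3; μ^(5)=-5

((0, 0, 1, 0); (0, 0, 1, 1); (0, 0, 0, 3); (2, 2, 0, 0); (0, 2, 0, 0))


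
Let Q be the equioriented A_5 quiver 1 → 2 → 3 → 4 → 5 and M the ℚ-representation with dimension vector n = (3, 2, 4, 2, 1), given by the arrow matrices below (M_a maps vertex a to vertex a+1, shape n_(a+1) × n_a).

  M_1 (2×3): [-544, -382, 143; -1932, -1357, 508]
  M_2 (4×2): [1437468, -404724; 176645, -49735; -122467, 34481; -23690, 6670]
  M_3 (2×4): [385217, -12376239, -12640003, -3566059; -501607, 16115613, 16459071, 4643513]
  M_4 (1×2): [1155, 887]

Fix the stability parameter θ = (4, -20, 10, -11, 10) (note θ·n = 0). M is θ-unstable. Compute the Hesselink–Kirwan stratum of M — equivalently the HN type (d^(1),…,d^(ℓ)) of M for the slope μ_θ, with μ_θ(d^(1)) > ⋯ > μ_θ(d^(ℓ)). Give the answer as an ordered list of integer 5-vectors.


Barcode: M ≅ I[1,1], I[1,2], I[1,5], I[3,3]^2, I[3,4]. HN layers by μ_θ (4 steps, strictly decreasing):
  μ^(1)=10; μ^(2)=4; μ^(3)=-1/2; μ^(4)=-8

((0, 0, 2, 0, 1); (1, 0, 0, 0, 0); (0, 0, 2, 2, 0); (2, 2, 0, 0, 0))


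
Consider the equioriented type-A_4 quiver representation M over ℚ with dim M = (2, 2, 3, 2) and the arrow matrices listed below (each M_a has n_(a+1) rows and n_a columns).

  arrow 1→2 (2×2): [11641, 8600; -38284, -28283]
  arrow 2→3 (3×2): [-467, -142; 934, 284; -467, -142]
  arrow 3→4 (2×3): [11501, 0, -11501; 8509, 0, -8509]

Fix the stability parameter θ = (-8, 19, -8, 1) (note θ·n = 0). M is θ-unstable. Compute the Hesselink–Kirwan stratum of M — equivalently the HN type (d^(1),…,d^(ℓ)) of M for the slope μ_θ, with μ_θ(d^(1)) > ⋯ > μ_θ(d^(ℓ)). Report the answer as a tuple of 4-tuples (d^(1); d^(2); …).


Barcode: M ≅ I[1,2], I[1,3], I[3,3], I[3,4], I[4,4]. HN layers by μ_θ (4 steps, strictly decreasing):
  μ^(1)=19; μ^(2)=11/2; μ^(3)=1; μ^(4)=-8

((0, 1, 0, 0); (0, 1, 1, 0); (0, 0, 0, 2); (2, 0, 2, 0))


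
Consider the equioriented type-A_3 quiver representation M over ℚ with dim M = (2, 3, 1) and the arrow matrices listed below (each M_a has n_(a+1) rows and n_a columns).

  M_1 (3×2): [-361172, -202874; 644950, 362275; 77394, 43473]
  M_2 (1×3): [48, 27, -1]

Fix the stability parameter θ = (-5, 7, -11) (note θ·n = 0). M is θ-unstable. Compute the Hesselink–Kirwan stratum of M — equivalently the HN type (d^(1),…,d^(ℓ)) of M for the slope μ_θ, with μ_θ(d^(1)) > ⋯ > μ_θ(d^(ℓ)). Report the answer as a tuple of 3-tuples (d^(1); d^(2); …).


Barcode: M ≅ I[1,1], I[1,2], I[2,2], I[2,3]. HN layers by μ_θ (3 steps, strictly decreasing):
  μ^(1)=7; μ^(2)=-2; μ^(3)=-5

((0, 2, 0); (0, 1, 1); (2, 0, 0))


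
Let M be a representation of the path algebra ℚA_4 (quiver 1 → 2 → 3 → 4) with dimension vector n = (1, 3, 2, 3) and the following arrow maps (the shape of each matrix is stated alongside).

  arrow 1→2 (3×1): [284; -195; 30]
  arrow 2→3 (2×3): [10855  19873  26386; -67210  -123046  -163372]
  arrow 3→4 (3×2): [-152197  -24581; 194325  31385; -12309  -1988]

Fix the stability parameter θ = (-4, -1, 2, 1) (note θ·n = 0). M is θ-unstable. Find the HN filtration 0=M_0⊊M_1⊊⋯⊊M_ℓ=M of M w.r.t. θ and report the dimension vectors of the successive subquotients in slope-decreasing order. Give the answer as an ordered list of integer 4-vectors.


Barcode: M ≅ I[1,4], I[2,2]^2, I[3,4], I[4,4]. HN layers by μ_θ (4 steps, strictly decreasing):
  μ^(1)=3/2; μ^(2)=1; μ^(3)=-1; μ^(4)=-4

((0, 0, 2, 2); (0, 0, 0, 1); (0, 3, 0, 0); (1, 0, 0, 0))


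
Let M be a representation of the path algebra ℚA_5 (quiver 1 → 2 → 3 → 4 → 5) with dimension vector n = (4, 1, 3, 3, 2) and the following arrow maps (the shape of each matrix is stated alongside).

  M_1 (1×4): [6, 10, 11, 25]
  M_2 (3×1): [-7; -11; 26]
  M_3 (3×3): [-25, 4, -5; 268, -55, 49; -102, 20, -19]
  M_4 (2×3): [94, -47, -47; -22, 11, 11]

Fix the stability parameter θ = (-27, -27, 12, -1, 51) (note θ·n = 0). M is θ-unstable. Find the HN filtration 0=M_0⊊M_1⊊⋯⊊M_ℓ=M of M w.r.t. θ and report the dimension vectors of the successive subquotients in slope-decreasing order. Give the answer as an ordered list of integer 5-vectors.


Via rank(M_{q-1}∘⋯∘M_p): M ≅ I[1,1]^3, I[1,5], I[3,4]^2, I[5,5].
μ_θ-semistable layers: μ^(1)=51; μ^(2)=11/2; μ^(3)=-27

((0, 0, 0, 0, 2); (0, 0, 3, 3, 0); (4, 1, 0, 0, 0))


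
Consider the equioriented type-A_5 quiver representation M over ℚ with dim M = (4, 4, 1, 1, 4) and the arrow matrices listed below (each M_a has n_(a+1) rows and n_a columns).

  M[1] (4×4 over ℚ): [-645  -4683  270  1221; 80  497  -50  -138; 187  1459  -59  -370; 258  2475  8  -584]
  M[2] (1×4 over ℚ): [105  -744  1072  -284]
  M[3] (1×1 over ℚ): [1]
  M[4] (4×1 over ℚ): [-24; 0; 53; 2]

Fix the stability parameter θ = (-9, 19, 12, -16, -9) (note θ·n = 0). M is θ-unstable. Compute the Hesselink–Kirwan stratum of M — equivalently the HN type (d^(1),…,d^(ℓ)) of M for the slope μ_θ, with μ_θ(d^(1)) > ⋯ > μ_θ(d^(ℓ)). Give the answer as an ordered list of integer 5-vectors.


Via rank(M_{q-1}∘⋯∘M_p): M ≅ I[1,2]^3, I[1,5], I[5,5]^3.
μ_θ-semistable layers: μ^(1)=19; μ^(2)=3/2; μ^(3)=-9

((0, 3, 0, 0, 0); (0, 1, 1, 1, 1); (4, 0, 0, 0, 3))


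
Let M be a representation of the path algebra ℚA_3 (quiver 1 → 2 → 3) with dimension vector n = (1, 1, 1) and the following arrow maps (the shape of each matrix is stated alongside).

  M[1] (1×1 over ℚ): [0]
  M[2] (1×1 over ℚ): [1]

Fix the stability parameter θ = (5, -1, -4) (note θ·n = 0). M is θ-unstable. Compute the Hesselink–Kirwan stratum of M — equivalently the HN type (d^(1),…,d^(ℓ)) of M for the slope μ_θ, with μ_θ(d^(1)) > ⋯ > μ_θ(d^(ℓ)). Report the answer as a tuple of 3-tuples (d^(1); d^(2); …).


Interval decomposition of M: I[1,1], I[2,3].
HN type (ℓ=2): μ^(1)=5; μ^(2)=-5/2

((1, 0, 0); (0, 1, 1))


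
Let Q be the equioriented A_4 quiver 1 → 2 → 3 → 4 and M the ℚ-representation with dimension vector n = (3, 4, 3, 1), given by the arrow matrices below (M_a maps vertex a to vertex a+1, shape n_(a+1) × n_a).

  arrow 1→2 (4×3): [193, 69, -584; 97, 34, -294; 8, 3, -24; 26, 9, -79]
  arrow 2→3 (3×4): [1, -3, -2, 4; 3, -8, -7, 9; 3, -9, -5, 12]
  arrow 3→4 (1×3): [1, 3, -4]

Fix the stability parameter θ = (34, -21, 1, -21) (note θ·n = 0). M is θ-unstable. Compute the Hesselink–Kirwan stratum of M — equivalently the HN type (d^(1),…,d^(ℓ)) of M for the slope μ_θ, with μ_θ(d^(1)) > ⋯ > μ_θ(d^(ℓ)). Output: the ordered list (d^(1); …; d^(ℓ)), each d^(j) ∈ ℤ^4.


Via rank(M_{q-1}∘⋯∘M_p): M ≅ I[1,2], I[1,3], I[1,4], I[2,3].
μ_θ-semistable layers: μ^(1)=13/2; μ^(2)=14/3; μ^(3)=1; μ^(4)=-7/4; μ^(5)=-21

((1, 1, 0, 0); (1, 1, 1, 0); (0, 0, 1, 0); (1, 1, 1, 1); (0, 1, 0, 0))


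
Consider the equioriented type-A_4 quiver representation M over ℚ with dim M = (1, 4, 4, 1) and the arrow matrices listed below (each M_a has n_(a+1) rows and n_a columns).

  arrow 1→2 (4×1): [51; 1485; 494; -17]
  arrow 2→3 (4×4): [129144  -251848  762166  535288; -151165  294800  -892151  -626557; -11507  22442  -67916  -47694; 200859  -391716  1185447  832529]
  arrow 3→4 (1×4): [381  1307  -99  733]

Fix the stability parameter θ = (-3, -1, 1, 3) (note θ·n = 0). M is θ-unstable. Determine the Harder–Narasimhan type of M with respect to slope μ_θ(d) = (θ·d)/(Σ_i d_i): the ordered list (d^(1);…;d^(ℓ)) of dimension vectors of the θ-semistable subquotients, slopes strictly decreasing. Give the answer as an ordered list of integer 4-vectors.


Barcode: M ≅ I[1,4], I[2,2], I[2,3]^2, I[3,3]. HN layers by μ_θ (4 steps, strictly decreasing):
  μ^(1)=3; μ^(2)=1; μ^(3)=-1; μ^(4)=-3

((0, 0, 0, 1); (0, 0, 4, 0); (0, 4, 0, 0); (1, 0, 0, 0))


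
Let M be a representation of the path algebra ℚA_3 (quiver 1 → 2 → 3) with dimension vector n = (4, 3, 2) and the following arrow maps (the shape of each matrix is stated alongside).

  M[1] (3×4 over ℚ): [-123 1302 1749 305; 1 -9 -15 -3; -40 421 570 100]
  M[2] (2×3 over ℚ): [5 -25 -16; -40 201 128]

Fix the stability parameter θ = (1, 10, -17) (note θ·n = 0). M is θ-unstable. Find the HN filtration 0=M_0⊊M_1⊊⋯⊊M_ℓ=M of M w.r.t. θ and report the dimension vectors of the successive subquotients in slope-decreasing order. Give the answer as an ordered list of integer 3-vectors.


Barcode: M ≅ I[1,1], I[1,2], I[1,3]^2. HN layers by μ_θ (3 steps, strictly decreasing):
  μ^(1)=10; μ^(2)=1; μ^(3)=-2

((0, 1, 0); (2, 0, 0); (2, 2, 2))


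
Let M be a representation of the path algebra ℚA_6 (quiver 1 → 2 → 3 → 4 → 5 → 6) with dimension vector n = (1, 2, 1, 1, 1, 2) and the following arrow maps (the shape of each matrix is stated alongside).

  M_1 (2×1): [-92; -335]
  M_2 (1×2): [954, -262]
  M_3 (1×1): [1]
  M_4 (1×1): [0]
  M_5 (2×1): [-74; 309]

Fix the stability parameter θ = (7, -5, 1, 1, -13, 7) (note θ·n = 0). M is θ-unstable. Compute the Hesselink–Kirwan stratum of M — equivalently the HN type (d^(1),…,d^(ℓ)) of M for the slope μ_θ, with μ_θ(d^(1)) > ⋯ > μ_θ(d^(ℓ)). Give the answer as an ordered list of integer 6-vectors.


Interval decomposition of M: I[1,4], I[2,2], I[5,6], I[6,6].
HN type (ℓ=4): μ^(1)=7; μ^(2)=1; μ^(3)=-5; μ^(4)=-13

((0, 0, 0, 0, 0, 2); (1, 1, 1, 1, 0, 0); (0, 1, 0, 0, 0, 0); (0, 0, 0, 0, 1, 0))


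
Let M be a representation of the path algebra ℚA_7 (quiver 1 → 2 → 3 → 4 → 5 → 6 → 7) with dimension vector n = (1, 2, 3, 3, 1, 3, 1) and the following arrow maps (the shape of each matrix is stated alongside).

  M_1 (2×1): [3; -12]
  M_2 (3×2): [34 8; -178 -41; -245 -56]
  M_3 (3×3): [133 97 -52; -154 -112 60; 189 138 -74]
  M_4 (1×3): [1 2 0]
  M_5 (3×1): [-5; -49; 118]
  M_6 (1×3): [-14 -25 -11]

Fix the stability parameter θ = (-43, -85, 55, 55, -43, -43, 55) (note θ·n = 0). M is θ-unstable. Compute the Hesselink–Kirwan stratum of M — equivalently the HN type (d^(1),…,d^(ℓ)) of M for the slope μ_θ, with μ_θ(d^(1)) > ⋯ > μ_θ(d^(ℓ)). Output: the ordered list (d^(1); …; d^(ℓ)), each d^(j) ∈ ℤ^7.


Barcode: M ≅ I[1,3], I[2,7], I[3,4], I[4,4], I[6,6]^2. HN layers by μ_θ (5 steps, strictly decreasing):
  μ^(1)=55; μ^(2)=6; μ^(3)=-43; μ^(4)=-64; μ^(5)=-85

((0, 0, 2, 2, 0, 0, 1); (0, 0, 1, 1, 1, 1, 0); (0, 0, 0, 0, 0, 2, 0); (1, 1, 0, 0, 0, 0, 0); (0, 1, 0, 0, 0, 0, 0))


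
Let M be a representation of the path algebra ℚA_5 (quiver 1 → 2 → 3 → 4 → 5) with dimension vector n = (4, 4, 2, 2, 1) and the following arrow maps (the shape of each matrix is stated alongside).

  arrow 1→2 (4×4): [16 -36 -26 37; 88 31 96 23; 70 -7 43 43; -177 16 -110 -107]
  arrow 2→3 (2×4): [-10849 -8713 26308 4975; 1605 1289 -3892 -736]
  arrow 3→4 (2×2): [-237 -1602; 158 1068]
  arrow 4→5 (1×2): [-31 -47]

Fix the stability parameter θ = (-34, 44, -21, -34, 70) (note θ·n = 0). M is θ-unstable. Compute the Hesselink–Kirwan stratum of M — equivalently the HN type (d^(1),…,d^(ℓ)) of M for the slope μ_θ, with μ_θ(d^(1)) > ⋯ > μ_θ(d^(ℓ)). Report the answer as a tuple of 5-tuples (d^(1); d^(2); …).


Barcode: M ≅ I[1,2]^2, I[1,3], I[1,5], I[4,4]. HN layers by μ_θ (5 steps, strictly decreasing):
  μ^(1)=70; μ^(2)=44; μ^(3)=23/2; μ^(4)=-11/3; μ^(5)=-34

((0, 0, 0, 0, 1); (0, 2, 0, 0, 0); (0, 1, 1, 0, 0); (0, 1, 1, 1, 0); (4, 0, 0, 1, 0))


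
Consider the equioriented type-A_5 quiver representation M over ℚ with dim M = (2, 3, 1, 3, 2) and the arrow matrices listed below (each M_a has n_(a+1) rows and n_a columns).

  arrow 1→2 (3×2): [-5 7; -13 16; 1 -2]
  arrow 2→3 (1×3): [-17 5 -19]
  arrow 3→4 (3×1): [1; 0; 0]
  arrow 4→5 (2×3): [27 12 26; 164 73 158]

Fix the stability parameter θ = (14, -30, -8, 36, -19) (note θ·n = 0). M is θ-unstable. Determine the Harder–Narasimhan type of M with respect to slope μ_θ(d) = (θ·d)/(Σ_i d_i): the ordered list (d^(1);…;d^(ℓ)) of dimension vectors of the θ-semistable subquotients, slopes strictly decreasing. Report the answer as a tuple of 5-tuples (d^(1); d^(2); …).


Interval decomposition of M: I[1,2], I[1,5], I[2,2], I[4,4], I[4,5].
HN type (ℓ=4): μ^(1)=36; μ^(2)=17/2; μ^(3)=-8; μ^(4)=-30

((0, 0, 0, 1, 0); (0, 0, 0, 2, 2); (2, 2, 1, 0, 0); (0, 1, 0, 0, 0))


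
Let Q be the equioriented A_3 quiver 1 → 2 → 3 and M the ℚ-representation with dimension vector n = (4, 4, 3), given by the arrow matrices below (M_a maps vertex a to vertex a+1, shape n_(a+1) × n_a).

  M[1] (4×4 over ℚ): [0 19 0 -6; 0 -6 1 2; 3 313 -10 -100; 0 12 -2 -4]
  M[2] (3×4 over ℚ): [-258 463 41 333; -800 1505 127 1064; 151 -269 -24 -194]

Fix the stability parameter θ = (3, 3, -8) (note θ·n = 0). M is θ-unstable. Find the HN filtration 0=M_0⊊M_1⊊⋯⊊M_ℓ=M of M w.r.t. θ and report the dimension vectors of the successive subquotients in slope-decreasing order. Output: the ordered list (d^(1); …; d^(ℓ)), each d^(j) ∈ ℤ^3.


Via rank(M_{q-1}∘⋯∘M_p): M ≅ I[1,1], I[1,2], I[1,3]^2, I[2,3].
μ_θ-semistable layers: μ^(1)=3; μ^(2)=-2/3; μ^(3)=-5/2

((2, 1, 0); (2, 2, 2); (0, 1, 1))


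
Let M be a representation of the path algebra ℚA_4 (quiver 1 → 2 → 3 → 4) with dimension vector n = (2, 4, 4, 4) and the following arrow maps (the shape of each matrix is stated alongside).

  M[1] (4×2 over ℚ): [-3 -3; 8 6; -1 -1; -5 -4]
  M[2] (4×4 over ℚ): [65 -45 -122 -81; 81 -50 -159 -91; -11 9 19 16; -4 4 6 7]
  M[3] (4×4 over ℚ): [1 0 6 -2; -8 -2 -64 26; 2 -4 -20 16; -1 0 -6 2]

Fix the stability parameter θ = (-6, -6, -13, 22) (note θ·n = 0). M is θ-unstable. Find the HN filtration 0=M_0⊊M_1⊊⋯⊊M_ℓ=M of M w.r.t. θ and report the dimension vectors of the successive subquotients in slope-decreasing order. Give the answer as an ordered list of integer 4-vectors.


Via rank(M_{q-1}∘⋯∘M_p): M ≅ I[1,3], I[1,4], I[2,3], I[2,4], I[4,4]^2.
μ_θ-semistable layers: μ^(1)=22; μ^(2)=-25/3; μ^(3)=-19/2

((0, 0, 0, 4); (2, 2, 2, 0); (0, 2, 2, 0))


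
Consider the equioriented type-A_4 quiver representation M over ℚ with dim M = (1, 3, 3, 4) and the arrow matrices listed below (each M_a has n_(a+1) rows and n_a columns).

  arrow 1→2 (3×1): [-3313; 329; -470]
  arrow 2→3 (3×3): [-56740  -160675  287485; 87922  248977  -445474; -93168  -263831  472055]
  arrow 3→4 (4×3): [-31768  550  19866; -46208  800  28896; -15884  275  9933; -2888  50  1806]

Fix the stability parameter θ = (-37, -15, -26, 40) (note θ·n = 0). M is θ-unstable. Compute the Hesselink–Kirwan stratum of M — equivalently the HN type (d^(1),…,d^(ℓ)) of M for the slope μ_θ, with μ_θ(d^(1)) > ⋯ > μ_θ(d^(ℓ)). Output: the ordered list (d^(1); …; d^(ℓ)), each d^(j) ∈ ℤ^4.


Interval decomposition of M: I[1,3], I[2,2], I[2,4], I[3,3], I[4,4]^3.
HN type (ℓ=5): μ^(1)=40; μ^(2)=-15; μ^(3)=-41/2; μ^(4)=-26; μ^(5)=-37

((0, 0, 0, 4); (0, 1, 0, 0); (0, 2, 2, 0); (0, 0, 1, 0); (1, 0, 0, 0))


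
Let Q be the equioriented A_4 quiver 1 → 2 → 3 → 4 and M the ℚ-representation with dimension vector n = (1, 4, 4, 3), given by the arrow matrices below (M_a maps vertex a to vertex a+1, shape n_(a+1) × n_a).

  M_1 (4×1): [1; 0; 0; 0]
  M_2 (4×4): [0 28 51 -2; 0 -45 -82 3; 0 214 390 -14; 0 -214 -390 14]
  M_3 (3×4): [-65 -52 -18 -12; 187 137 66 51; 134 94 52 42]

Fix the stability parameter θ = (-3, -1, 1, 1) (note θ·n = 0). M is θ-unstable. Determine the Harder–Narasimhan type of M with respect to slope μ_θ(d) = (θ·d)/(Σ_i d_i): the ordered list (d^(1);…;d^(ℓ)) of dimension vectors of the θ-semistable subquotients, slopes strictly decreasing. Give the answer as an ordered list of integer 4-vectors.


Barcode: M ≅ I[1,2], I[2,2], I[2,4]^2, I[3,3]^2, I[4,4]. HN layers by μ_θ (3 steps, strictly decreasing):
  μ^(1)=1; μ^(2)=-1; μ^(3)=-3

((0, 0, 4, 3); (0, 4, 0, 0); (1, 0, 0, 0))


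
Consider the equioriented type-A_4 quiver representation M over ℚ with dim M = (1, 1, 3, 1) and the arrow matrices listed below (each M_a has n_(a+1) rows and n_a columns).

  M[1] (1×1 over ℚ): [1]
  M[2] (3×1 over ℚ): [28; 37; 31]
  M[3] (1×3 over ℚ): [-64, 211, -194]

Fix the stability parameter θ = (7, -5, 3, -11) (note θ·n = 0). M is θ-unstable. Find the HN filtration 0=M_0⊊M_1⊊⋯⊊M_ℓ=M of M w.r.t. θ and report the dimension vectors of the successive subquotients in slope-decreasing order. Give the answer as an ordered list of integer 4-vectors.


Barcode: M ≅ I[1,4], I[3,3]^2. HN layers by μ_θ (2 steps, strictly decreasing):
  μ^(1)=3; μ^(2)=-3/2

((0, 0, 2, 0); (1, 1, 1, 1))


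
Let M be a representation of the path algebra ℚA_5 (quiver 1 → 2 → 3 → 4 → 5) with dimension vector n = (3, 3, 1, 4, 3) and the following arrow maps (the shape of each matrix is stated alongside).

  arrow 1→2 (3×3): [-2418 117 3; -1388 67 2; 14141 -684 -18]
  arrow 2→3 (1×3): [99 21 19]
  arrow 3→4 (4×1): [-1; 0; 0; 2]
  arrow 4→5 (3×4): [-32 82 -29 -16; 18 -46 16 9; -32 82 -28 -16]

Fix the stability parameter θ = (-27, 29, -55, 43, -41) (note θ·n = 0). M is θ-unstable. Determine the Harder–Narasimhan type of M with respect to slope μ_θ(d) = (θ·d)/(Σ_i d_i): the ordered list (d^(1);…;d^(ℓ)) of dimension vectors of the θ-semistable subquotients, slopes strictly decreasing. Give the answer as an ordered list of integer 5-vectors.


Interval decomposition of M: I[1,2]^2, I[1,4], I[4,5]^3.
HN type (ℓ=5): μ^(1)=43; μ^(2)=29; μ^(3)=1; μ^(4)=-13; μ^(5)=-27

((0, 0, 0, 1, 0); (0, 2, 0, 0, 0); (0, 0, 0, 3, 3); (0, 1, 1, 0, 0); (3, 0, 0, 0, 0))


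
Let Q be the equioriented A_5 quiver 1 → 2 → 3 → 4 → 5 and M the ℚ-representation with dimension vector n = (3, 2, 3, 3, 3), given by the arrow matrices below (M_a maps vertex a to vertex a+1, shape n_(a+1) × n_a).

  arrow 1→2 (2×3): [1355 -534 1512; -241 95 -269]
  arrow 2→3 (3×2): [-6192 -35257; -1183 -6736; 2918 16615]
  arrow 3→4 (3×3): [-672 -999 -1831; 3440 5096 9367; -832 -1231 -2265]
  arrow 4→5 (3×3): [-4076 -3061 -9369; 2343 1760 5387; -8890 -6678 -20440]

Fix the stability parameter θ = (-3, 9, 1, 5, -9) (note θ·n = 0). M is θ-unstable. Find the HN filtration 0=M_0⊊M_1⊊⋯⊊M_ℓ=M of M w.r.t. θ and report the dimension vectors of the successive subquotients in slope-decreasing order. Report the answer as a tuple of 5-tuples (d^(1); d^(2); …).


Interval decomposition of M: I[1,1], I[1,4], I[1,5], I[3,3], I[4,5], I[5,5].
HN type (ℓ=6): μ^(1)=5; μ^(2)=3/2; μ^(3)=1; μ^(4)=-2; μ^(5)=-3; μ^(6)=-9

((0, 1, 1, 1, 0); (0, 1, 1, 1, 1); (0, 0, 1, 0, 0); (0, 0, 0, 1, 1); (3, 0, 0, 0, 0); (0, 0, 0, 0, 1))


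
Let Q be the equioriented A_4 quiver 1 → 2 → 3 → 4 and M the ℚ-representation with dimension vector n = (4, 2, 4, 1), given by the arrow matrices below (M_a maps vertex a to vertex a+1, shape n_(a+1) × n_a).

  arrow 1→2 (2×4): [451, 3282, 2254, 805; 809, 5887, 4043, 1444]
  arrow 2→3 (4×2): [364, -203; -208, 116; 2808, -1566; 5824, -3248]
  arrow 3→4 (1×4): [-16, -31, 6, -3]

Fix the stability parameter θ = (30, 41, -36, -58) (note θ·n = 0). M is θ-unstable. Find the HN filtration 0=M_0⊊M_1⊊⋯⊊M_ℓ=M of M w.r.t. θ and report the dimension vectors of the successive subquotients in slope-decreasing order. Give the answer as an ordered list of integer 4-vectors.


Via rank(M_{q-1}∘⋯∘M_p): M ≅ I[1,1]^2, I[1,2], I[1,3], I[3,3]^2, I[3,4].
μ_θ-semistable layers: μ^(1)=41; μ^(2)=30; μ^(3)=35/3; μ^(4)=-36; μ^(5)=-47

((0, 1, 0, 0); (3, 0, 0, 0); (1, 1, 1, 0); (0, 0, 2, 0); (0, 0, 1, 1))


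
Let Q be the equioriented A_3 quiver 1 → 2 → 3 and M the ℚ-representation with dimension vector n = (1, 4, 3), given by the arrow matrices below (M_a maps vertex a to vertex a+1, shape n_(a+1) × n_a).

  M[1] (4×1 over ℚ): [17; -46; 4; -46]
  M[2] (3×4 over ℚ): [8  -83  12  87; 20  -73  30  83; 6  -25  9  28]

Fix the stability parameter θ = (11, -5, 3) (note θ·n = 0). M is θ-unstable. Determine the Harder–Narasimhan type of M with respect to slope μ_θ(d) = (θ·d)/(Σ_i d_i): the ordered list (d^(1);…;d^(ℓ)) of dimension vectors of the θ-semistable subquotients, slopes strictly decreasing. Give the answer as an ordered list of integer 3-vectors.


Via rank(M_{q-1}∘⋯∘M_p): M ≅ I[1,2], I[2,2], I[2,3]^2, I[3,3].
μ_θ-semistable layers: μ^(1)=3; μ^(2)=-5

((1, 1, 3); (0, 3, 0))


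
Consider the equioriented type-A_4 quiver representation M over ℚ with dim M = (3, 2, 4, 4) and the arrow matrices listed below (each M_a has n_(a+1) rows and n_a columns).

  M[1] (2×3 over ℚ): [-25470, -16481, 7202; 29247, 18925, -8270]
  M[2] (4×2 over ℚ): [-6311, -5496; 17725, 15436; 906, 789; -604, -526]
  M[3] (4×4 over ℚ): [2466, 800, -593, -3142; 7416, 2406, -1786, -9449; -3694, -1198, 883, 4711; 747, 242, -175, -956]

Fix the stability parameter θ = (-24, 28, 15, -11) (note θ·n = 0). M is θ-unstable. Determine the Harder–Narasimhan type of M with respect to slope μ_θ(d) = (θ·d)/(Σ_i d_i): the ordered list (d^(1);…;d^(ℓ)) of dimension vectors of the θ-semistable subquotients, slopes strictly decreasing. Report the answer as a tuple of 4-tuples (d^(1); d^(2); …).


Interval decomposition of M: I[1,1], I[1,4]^2, I[3,3], I[3,4], I[4,4].
HN type (ℓ=5): μ^(1)=15; μ^(2)=32/3; μ^(3)=2; μ^(4)=-11; μ^(5)=-24

((0, 0, 1, 0); (0, 2, 2, 2); (0, 0, 1, 1); (0, 0, 0, 1); (3, 0, 0, 0))


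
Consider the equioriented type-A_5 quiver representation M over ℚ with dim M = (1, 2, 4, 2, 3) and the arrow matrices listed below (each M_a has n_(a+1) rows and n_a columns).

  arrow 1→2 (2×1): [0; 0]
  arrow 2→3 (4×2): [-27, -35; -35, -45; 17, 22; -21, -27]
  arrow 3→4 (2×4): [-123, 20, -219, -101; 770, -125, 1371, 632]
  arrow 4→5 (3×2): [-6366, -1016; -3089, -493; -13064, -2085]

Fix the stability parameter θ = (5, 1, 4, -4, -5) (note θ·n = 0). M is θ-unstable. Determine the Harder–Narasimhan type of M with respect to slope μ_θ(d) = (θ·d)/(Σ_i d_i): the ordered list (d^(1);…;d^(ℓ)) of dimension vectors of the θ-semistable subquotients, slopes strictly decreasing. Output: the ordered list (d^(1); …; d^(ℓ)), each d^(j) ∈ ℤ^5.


Via rank(M_{q-1}∘⋯∘M_p): M ≅ I[1,1], I[2,5]^2, I[3,3]^2, I[5,5].
μ_θ-semistable layers: μ^(1)=5; μ^(2)=4; μ^(3)=-1; μ^(4)=-5

((1, 0, 0, 0, 0); (0, 0, 2, 0, 0); (0, 2, 2, 2, 2); (0, 0, 0, 0, 1))


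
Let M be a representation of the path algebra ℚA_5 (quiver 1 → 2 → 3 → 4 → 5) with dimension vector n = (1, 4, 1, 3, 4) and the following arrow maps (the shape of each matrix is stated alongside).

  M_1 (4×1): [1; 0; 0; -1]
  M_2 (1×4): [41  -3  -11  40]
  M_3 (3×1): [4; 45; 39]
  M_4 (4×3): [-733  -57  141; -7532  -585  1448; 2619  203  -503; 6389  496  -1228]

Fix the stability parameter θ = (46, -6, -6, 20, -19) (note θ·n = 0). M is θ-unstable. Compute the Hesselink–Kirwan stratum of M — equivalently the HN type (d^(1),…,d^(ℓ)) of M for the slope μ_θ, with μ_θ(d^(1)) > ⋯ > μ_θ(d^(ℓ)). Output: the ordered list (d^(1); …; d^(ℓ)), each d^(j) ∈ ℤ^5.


Barcode: M ≅ I[1,5], I[2,2]^3, I[4,5]^2, I[5,5]. HN layers by μ_θ (4 steps, strictly decreasing):
  μ^(1)=7; μ^(2)=1/2; μ^(3)=-6; μ^(4)=-19

((1, 1, 1, 1, 1); (0, 0, 0, 2, 2); (0, 3, 0, 0, 0); (0, 0, 0, 0, 1))


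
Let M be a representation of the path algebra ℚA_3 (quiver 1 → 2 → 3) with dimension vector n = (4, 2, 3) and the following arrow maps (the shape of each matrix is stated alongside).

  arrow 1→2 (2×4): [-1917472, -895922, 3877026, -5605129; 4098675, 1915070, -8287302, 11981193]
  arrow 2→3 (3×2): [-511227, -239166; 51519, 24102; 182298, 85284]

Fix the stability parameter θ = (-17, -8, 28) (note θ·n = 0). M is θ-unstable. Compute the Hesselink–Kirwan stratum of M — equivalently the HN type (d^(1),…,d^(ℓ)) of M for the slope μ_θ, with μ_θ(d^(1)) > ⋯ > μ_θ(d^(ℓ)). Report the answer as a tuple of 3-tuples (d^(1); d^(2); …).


Interval decomposition of M: I[1,1]^2, I[1,2], I[1,3], I[3,3]^2.
HN type (ℓ=3): μ^(1)=28; μ^(2)=-8; μ^(3)=-17

((0, 0, 3); (0, 2, 0); (4, 0, 0))


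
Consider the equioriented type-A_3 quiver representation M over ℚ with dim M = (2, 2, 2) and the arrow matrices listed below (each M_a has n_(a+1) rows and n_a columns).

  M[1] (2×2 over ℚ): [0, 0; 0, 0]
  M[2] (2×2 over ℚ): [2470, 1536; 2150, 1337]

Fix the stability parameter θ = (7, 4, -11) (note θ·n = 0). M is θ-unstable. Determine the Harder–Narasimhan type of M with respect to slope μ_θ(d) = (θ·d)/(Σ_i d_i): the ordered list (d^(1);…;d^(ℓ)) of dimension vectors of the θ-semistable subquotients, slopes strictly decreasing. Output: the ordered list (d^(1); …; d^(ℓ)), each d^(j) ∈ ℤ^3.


Via rank(M_{q-1}∘⋯∘M_p): M ≅ I[1,1]^2, I[2,3]^2.
μ_θ-semistable layers: μ^(1)=7; μ^(2)=-7/2

((2, 0, 0); (0, 2, 2))


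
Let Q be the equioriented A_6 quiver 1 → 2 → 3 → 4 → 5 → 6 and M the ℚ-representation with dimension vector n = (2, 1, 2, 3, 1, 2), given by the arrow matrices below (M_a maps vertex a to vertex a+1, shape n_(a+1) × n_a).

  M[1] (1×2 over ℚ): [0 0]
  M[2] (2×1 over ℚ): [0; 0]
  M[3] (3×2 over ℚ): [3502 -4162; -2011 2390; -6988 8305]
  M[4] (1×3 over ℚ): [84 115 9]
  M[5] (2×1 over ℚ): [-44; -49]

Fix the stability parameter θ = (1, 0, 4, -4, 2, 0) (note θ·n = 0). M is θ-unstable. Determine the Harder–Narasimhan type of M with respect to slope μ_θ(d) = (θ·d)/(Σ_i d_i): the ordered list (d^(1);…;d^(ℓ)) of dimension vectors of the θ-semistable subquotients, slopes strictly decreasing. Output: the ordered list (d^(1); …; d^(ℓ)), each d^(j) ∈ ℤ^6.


Interval decomposition of M: I[1,1]^2, I[2,2], I[3,4], I[3,6], I[4,4], I[6,6].
HN type (ℓ=3): μ^(1)=1; μ^(2)=0; μ^(3)=-4

((2, 0, 0, 0, 1, 1); (0, 1, 2, 2, 0, 1); (0, 0, 0, 1, 0, 0))


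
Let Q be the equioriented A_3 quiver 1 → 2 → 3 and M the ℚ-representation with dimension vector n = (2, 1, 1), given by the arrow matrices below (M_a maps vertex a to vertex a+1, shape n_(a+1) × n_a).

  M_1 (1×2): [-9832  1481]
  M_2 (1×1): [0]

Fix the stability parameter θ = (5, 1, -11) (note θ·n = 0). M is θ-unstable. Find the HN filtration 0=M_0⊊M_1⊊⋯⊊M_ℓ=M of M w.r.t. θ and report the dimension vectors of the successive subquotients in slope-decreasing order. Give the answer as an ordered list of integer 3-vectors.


Barcode: M ≅ I[1,1], I[1,2], I[3,3]. HN layers by μ_θ (3 steps, strictly decreasing):
  μ^(1)=5; μ^(2)=3; μ^(3)=-11

((1, 0, 0); (1, 1, 0); (0, 0, 1))


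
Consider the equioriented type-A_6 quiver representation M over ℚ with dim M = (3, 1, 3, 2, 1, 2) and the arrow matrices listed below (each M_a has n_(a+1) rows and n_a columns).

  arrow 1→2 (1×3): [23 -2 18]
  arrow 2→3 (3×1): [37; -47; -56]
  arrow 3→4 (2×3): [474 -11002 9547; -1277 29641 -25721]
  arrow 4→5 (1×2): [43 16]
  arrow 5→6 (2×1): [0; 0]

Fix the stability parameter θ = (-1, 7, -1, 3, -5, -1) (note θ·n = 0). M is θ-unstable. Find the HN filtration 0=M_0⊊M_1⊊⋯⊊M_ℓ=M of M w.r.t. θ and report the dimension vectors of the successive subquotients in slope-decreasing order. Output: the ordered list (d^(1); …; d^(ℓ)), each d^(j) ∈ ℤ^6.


Barcode: M ≅ I[1,1]^2, I[1,3], I[3,4], I[3,5], I[6,6]^2. HN layers by μ_θ (2 steps, strictly decreasing):
  μ^(1)=3; μ^(2)=-1

((0, 1, 1, 1, 0, 0); (3, 0, 2, 1, 1, 2))


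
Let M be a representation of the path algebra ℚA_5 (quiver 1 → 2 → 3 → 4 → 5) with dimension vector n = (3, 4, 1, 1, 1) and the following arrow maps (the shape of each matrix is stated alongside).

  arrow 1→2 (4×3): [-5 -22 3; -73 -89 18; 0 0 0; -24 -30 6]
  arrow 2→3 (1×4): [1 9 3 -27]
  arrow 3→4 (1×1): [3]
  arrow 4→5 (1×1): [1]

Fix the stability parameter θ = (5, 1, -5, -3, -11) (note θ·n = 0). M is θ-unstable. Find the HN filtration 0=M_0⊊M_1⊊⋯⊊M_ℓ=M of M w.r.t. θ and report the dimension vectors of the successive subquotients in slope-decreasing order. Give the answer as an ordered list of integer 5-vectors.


Via rank(M_{q-1}∘⋯∘M_p): M ≅ I[1,1], I[1,2], I[1,5], I[2,2]^2.
μ_θ-semistable layers: μ^(1)=5; μ^(2)=3; μ^(3)=1; μ^(4)=-13/5

((1, 0, 0, 0, 0); (1, 1, 0, 0, 0); (0, 2, 0, 0, 0); (1, 1, 1, 1, 1))


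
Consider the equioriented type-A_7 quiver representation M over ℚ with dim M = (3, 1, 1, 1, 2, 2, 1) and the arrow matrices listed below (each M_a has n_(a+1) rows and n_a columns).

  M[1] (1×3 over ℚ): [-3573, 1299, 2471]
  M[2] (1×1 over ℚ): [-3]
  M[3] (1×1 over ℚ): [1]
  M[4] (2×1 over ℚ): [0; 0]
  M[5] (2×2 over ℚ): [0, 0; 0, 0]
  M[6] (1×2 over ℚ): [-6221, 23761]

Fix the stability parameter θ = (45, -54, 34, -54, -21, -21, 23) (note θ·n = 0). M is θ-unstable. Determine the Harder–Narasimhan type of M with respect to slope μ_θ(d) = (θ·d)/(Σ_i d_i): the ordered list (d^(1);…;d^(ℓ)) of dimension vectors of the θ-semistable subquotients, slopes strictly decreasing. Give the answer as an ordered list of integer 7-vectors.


Barcode: M ≅ I[1,1]^2, I[1,4], I[5,5]^2, I[6,6], I[6,7]. HN layers by μ_θ (4 steps, strictly decreasing):
  μ^(1)=45; μ^(2)=23; μ^(3)=-29/4; μ^(4)=-21

((2, 0, 0, 0, 0, 0, 0); (0, 0, 0, 0, 0, 0, 1); (1, 1, 1, 1, 0, 0, 0); (0, 0, 0, 0, 2, 2, 0))


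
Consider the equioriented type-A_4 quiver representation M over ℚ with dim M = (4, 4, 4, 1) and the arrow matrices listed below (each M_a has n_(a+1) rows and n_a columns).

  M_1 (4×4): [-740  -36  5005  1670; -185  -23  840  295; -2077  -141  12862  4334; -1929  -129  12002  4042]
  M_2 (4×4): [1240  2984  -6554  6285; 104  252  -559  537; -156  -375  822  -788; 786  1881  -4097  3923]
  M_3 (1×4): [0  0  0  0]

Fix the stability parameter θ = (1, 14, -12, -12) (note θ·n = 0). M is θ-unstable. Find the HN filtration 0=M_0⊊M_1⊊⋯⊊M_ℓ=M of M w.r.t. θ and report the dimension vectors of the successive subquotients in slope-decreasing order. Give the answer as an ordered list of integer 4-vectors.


Barcode: M ≅ I[1,1], I[1,3]^3, I[2,3], I[4,4]. HN layers by μ_θ (2 steps, strictly decreasing):
  μ^(1)=1; μ^(2)=-12

((4, 4, 4, 0); (0, 0, 0, 1))


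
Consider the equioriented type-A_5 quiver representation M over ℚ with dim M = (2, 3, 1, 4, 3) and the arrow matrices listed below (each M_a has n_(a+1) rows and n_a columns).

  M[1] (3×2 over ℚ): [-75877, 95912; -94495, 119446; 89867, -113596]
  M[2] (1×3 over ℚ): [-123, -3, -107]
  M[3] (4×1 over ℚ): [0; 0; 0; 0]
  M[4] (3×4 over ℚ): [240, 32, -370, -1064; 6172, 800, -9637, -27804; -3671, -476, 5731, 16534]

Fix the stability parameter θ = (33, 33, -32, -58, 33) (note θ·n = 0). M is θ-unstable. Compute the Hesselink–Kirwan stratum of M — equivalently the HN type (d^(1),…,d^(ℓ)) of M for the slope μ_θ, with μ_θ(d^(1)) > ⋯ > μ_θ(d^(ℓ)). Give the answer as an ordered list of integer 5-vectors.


Interval decomposition of M: I[1,2], I[1,3], I[2,2], I[4,4]^2, I[4,5]^2, I[5,5].
HN type (ℓ=3): μ^(1)=33; μ^(2)=34/3; μ^(3)=-58

((1, 2, 0, 0, 3); (1, 1, 1, 0, 0); (0, 0, 0, 4, 0))


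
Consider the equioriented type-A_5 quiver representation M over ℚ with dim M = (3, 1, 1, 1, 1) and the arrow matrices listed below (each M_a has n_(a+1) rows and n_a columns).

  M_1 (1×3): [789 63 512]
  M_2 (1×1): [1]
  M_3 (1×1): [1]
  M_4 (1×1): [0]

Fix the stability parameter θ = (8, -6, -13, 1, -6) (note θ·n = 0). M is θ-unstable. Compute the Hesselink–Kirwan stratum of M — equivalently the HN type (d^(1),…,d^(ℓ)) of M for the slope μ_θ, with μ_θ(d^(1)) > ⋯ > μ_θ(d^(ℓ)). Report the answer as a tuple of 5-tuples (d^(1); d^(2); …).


Via rank(M_{q-1}∘⋯∘M_p): M ≅ I[1,1]^2, I[1,4], I[5,5].
μ_θ-semistable layers: μ^(1)=8; μ^(2)=1; μ^(3)=-11/3; μ^(4)=-6

((2, 0, 0, 0, 0); (0, 0, 0, 1, 0); (1, 1, 1, 0, 0); (0, 0, 0, 0, 1))


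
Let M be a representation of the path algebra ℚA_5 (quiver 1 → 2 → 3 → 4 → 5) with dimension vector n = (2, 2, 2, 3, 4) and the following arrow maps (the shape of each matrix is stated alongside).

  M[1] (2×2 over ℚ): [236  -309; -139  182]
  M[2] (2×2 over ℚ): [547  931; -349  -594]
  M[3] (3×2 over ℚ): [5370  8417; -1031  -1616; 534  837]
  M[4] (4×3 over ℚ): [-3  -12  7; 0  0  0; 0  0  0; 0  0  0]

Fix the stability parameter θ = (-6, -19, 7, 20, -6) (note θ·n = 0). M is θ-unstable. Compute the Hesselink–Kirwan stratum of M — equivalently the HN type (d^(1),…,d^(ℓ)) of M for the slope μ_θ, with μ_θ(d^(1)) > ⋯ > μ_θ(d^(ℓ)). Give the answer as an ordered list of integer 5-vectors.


Interval decomposition of M: I[1,4]^2, I[4,5], I[5,5]^3.
HN type (ℓ=4): μ^(1)=20; μ^(2)=7; μ^(3)=-6; μ^(4)=-25/2

((0, 0, 0, 2, 0); (0, 0, 2, 1, 1); (0, 0, 0, 0, 3); (2, 2, 0, 0, 0))
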